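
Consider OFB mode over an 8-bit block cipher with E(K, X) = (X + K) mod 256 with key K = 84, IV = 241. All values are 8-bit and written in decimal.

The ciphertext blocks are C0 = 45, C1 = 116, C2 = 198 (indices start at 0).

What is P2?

P2 = 43

OFB decryption: S_i = E(K, S_{i−1}) with S_{−1} = IV; P_i = C_i ⊕ S_i.
P0: S = E(K, 241) = 69; 45 ⊕ 69 = 104.
P1: S = E(K, 69) = 153; 116 ⊕ 153 = 237.
P2: S = E(K, 153) = 237; 198 ⊕ 237 = 43.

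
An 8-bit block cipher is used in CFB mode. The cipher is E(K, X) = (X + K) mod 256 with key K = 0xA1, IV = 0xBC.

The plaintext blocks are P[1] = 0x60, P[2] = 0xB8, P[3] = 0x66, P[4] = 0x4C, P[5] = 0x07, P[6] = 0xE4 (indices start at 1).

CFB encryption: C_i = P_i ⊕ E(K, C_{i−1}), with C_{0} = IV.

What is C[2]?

C[2] = 0x66

C[1]: E(K, 0xBC) = 0x5D; 0x60 ⊕ 0x5D = 0x3D.
C[2]: E(K, 0x3D) = 0xDE; 0xB8 ⊕ 0xDE = 0x66.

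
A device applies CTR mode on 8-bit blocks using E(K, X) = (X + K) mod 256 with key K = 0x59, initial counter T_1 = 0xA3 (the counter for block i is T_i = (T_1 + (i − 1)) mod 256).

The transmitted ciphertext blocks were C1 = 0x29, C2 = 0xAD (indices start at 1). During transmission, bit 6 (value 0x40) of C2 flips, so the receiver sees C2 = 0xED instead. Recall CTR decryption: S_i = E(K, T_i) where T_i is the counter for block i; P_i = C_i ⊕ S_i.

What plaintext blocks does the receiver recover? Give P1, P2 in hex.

Only C2 changed, to 0xED. In CTR, a change in C_i flips the same bit in P_i only; the keystream is unaffected. Decrypting the received ciphertext:
P1: T = 0xA3, S = E(K, T) = 0xFC; 0x29 ⊕ 0xFC = 0xD5.
P2: T = 0xA4, S = E(K, T) = 0xFD; 0xED ⊕ 0xFD = 0x10.
Blocks that differ from the original plaintext: P2.

P1 = 0xD5, P2 = 0x10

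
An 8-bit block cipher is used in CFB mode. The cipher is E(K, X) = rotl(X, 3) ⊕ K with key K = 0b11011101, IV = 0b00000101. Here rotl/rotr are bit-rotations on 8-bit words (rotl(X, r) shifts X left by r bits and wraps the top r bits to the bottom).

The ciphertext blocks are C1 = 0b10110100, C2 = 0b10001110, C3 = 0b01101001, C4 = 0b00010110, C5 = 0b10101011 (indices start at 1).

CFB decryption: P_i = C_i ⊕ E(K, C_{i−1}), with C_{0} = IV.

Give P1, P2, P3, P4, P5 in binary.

P1: E(K, 0b00000101) = 0b11110101; 0b10110100 ⊕ 0b11110101 = 0b01000001.
P2: E(K, 0b10110100) = 0b01111000; 0b10001110 ⊕ 0b01111000 = 0b11110110.
P3: E(K, 0b10001110) = 0b10101001; 0b01101001 ⊕ 0b10101001 = 0b11000000.
P4: E(K, 0b01101001) = 0b10010110; 0b00010110 ⊕ 0b10010110 = 0b10000000.
P5: E(K, 0b00010110) = 0b01101101; 0b10101011 ⊕ 0b01101101 = 0b11000110.

P1 = 0b01000001, P2 = 0b11110110, P3 = 0b11000000, P4 = 0b10000000, P5 = 0b11000110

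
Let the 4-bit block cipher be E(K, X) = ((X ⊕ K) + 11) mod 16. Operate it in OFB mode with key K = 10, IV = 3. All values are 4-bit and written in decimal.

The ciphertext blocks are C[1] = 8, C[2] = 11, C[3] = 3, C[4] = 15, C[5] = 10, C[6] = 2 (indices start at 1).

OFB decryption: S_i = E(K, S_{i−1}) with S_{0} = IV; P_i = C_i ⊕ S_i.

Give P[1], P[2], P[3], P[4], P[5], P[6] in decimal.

P[1] = 12, P[2] = 2, P[3] = 13, P[4] = 0, P[5] = 10, P[6] = 7

P[1]: S = E(K, 3) = 4; 8 ⊕ 4 = 12.
P[2]: S = E(K, 4) = 9; 11 ⊕ 9 = 2.
P[3]: S = E(K, 9) = 14; 3 ⊕ 14 = 13.
P[4]: S = E(K, 14) = 15; 15 ⊕ 15 = 0.
P[5]: S = E(K, 15) = 0; 10 ⊕ 0 = 10.
P[6]: S = E(K, 0) = 5; 2 ⊕ 5 = 7.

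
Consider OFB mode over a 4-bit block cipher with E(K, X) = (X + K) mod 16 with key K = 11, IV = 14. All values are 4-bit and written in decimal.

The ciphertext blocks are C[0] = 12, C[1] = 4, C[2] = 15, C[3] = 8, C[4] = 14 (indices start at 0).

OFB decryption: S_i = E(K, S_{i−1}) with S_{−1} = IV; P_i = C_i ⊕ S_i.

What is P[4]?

P[0]: S = E(K, 14) = 9; 12 ⊕ 9 = 5.
P[1]: S = E(K, 9) = 4; 4 ⊕ 4 = 0.
P[2]: S = E(K, 4) = 15; 15 ⊕ 15 = 0.
P[3]: S = E(K, 15) = 10; 8 ⊕ 10 = 2.
P[4]: S = E(K, 10) = 5; 14 ⊕ 5 = 11.

P[4] = 11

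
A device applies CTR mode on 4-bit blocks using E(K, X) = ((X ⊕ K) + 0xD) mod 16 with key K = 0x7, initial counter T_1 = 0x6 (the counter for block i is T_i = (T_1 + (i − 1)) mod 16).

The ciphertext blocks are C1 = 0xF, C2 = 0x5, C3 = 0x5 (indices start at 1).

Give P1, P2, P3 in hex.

CTR decryption: S_i = E(K, T_i) where T_i is the counter for block i; P_i = C_i ⊕ S_i.
P1: T = 0x6, S = E(K, T) = 0xE; 0xF ⊕ 0xE = 0x1.
P2: T = 0x7, S = E(K, T) = 0xD; 0x5 ⊕ 0xD = 0x8.
P3: T = 0x8, S = E(K, T) = 0xC; 0x5 ⊕ 0xC = 0x9.

P1 = 0x1, P2 = 0x8, P3 = 0x9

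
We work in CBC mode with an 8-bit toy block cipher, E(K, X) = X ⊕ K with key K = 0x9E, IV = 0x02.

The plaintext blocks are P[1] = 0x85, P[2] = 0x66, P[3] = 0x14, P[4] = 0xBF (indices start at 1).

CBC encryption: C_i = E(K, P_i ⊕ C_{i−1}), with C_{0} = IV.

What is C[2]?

C[1]: P[1] ⊕ 0x02 = 0x87; E(K, 0x87) = 0x19.
C[2]: P[2] ⊕ 0x19 = 0x7F; E(K, 0x7F) = 0xE1.

C[2] = 0xE1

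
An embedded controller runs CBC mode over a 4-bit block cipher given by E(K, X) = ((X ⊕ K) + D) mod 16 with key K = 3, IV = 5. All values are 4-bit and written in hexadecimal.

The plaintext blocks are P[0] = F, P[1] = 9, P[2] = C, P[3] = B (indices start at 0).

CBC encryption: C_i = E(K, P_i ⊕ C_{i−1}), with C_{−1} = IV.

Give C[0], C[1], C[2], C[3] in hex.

C[0] = 6, C[1] = 9, C[2] = 3, C[3] = 8

C[0]: P[0] ⊕ 5 = A; E(K, A) = 6.
C[1]: P[1] ⊕ 6 = F; E(K, F) = 9.
C[2]: P[2] ⊕ 9 = 5; E(K, 5) = 3.
C[3]: P[3] ⊕ 3 = 8; E(K, 8) = 8.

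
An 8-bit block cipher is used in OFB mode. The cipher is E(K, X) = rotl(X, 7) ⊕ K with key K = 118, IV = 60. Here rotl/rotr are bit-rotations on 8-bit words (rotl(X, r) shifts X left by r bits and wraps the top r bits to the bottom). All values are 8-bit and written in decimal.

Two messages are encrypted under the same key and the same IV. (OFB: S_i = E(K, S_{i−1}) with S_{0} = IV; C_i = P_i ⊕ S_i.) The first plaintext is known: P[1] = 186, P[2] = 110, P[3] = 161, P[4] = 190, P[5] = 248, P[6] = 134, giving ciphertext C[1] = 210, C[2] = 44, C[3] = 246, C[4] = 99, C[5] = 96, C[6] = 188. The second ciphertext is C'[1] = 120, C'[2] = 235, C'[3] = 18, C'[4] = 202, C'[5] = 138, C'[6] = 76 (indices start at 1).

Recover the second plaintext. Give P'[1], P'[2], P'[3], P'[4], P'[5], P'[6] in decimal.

In OFB with a reused IV, both messages share the same keystream S_i, so C_i ⊕ C'_i = P_i ⊕ P'_i and thus P'_i = P_i ⊕ C_i ⊕ C'_i.
P'[1]: 186 ⊕ 210 ⊕ 120 = 16.
P'[2]: 110 ⊕ 44 ⊕ 235 = 169.
P'[3]: 161 ⊕ 246 ⊕ 18 = 69.
P'[4]: 190 ⊕ 99 ⊕ 202 = 23.
P'[5]: 248 ⊕ 96 ⊕ 138 = 18.
P'[6]: 134 ⊕ 188 ⊕ 76 = 118.

P'[1] = 16, P'[2] = 169, P'[3] = 69, P'[4] = 23, P'[5] = 18, P'[6] = 118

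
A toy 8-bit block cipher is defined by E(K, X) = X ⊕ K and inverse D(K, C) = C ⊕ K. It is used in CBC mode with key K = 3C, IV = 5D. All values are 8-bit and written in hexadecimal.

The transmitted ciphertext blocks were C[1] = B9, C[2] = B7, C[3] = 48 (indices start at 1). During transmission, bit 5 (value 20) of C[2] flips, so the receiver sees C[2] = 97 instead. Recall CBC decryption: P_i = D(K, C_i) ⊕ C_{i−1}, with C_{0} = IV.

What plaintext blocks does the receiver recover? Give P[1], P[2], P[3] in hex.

P[1] = D8, P[2] = 12, P[3] = E3

Only C[2] changed, to 97. In CBC, a change in C_i garbles P_i and flips the same bit in P_{i+1}. Decrypting the received ciphertext:
P[1]: D(K, B9) = 85; 85 ⊕ 5D = D8.
P[2]: D(K, 97) = AB; AB ⊕ B9 = 12.
P[3]: D(K, 48) = 74; 74 ⊕ 97 = E3.
Blocks that differ from the original plaintext: P[2], P[3].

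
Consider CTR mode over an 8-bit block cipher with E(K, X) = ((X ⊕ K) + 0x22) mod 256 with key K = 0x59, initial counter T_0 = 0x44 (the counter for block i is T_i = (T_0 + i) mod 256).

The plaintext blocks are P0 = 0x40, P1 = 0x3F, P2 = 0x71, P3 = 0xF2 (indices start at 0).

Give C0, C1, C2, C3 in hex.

CTR encryption: S_i = E(K, T_i) where T_i is the counter for block i; C_i = P_i ⊕ S_i.
C0: T = 0x44, S = E(K, T) = 0x3F; 0x40 ⊕ 0x3F = 0x7F.
C1: T = 0x45, S = E(K, T) = 0x3E; 0x3F ⊕ 0x3E = 0x01.
C2: T = 0x46, S = E(K, T) = 0x41; 0x71 ⊕ 0x41 = 0x30.
C3: T = 0x47, S = E(K, T) = 0x40; 0xF2 ⊕ 0x40 = 0xB2.

C0 = 0x7F, C1 = 0x01, C2 = 0x30, C3 = 0xB2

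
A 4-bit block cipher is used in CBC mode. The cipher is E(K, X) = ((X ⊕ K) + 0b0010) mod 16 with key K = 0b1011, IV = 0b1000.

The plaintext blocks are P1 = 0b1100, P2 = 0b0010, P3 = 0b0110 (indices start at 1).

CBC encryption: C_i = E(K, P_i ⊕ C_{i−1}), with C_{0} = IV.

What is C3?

C3 = 0b1001

C1: P1 ⊕ 0b1000 = 0b0100; E(K, 0b0100) = 0b0001.
C2: P2 ⊕ 0b0001 = 0b0011; E(K, 0b0011) = 0b1010.
C3: P3 ⊕ 0b1010 = 0b1100; E(K, 0b1100) = 0b1001.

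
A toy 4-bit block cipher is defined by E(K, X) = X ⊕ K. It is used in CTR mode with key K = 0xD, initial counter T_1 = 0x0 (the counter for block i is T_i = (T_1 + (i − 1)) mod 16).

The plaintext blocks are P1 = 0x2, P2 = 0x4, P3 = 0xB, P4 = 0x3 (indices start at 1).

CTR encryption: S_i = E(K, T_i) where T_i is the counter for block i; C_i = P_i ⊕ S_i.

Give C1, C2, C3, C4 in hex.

C1 = 0xF, C2 = 0x8, C3 = 0x4, C4 = 0xD

C1: T = 0x0, S = E(K, T) = 0xD; 0x2 ⊕ 0xD = 0xF.
C2: T = 0x1, S = E(K, T) = 0xC; 0x4 ⊕ 0xC = 0x8.
C3: T = 0x2, S = E(K, T) = 0xF; 0xB ⊕ 0xF = 0x4.
C4: T = 0x3, S = E(K, T) = 0xE; 0x3 ⊕ 0xE = 0xD.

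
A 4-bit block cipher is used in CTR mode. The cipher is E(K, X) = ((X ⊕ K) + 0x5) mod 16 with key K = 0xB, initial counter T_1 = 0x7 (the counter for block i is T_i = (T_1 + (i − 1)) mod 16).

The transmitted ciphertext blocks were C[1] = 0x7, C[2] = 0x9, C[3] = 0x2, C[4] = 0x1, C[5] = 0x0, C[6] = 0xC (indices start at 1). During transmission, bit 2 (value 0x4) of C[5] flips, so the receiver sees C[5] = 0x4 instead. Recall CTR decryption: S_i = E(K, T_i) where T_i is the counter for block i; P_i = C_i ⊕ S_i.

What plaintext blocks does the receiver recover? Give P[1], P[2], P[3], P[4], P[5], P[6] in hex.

Only C[5] changed, to 0x4. In CTR, a change in C_i flips the same bit in P_i only; the keystream is unaffected. Decrypting the received ciphertext:
P[1]: T = 0x7, S = E(K, T) = 0x1; 0x7 ⊕ 0x1 = 0x6.
P[2]: T = 0x8, S = E(K, T) = 0x8; 0x9 ⊕ 0x8 = 0x1.
P[3]: T = 0x9, S = E(K, T) = 0x7; 0x2 ⊕ 0x7 = 0x5.
P[4]: T = 0xA, S = E(K, T) = 0x6; 0x1 ⊕ 0x6 = 0x7.
P[5]: T = 0xB, S = E(K, T) = 0x5; 0x4 ⊕ 0x5 = 0x1.
P[6]: T = 0xC, S = E(K, T) = 0xC; 0xC ⊕ 0xC = 0x0.
Blocks that differ from the original plaintext: P[5].

P[1] = 0x6, P[2] = 0x1, P[3] = 0x5, P[4] = 0x7, P[5] = 0x1, P[6] = 0x0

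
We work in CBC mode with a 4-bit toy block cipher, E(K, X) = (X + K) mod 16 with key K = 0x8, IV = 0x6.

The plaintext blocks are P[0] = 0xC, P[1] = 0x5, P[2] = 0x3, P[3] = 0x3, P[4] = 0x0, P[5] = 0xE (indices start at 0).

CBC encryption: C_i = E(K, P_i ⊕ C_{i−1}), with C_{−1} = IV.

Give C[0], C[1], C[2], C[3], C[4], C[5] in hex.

C[0]: P[0] ⊕ 0x6 = 0xA; E(K, 0xA) = 0x2.
C[1]: P[1] ⊕ 0x2 = 0x7; E(K, 0x7) = 0xF.
C[2]: P[2] ⊕ 0xF = 0xC; E(K, 0xC) = 0x4.
C[3]: P[3] ⊕ 0x4 = 0x7; E(K, 0x7) = 0xF.
C[4]: P[4] ⊕ 0xF = 0xF; E(K, 0xF) = 0x7.
C[5]: P[5] ⊕ 0x7 = 0x9; E(K, 0x9) = 0x1.

C[0] = 0x2, C[1] = 0xF, C[2] = 0x4, C[3] = 0xF, C[4] = 0x7, C[5] = 0x1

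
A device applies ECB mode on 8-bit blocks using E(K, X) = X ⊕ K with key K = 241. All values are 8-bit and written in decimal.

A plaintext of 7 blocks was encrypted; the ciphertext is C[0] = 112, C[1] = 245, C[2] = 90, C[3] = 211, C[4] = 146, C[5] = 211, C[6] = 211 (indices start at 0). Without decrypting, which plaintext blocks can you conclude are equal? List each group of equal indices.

P[3] = P[5] = P[6]

ECB encrypts each block independently with the same key, so equal ciphertext blocks imply equal plaintext blocks.
C[3] = C[5] = C[6] = 211, so P[3] = P[5] = P[6].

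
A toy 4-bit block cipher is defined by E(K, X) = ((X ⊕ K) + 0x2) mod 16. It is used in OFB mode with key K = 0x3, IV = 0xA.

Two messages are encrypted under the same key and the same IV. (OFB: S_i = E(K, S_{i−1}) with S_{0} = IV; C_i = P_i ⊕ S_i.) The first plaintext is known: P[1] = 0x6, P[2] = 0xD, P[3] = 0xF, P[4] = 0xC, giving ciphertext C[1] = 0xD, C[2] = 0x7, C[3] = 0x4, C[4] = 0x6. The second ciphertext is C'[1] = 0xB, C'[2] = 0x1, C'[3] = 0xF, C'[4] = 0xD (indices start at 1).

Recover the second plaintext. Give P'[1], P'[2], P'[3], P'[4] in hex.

In OFB with a reused IV, both messages share the same keystream S_i, so C_i ⊕ C'_i = P_i ⊕ P'_i and thus P'_i = P_i ⊕ C_i ⊕ C'_i.
P'[1]: 0x6 ⊕ 0xD ⊕ 0xB = 0x0.
P'[2]: 0xD ⊕ 0x7 ⊕ 0x1 = 0xB.
P'[3]: 0xF ⊕ 0x4 ⊕ 0xF = 0x4.
P'[4]: 0xC ⊕ 0x6 ⊕ 0xD = 0x7.

P'[1] = 0x0, P'[2] = 0xB, P'[3] = 0x4, P'[4] = 0x7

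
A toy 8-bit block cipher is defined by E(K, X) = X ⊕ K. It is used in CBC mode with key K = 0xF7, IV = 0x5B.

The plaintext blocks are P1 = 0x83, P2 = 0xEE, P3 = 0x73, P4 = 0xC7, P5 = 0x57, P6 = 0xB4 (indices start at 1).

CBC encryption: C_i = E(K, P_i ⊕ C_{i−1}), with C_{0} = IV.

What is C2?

C1: P1 ⊕ 0x5B = 0xD8; E(K, 0xD8) = 0x2F.
C2: P2 ⊕ 0x2F = 0xC1; E(K, 0xC1) = 0x36.

C2 = 0x36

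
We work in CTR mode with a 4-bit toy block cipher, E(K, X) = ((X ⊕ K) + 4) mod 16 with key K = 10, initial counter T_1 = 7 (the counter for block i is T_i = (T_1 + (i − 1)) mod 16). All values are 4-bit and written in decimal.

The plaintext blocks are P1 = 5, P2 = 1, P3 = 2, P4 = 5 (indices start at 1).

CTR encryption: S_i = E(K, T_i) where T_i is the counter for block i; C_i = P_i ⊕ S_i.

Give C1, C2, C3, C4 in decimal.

C1 = 4, C2 = 7, C3 = 5, C4 = 1

C1: T = 7, S = E(K, T) = 1; 5 ⊕ 1 = 4.
C2: T = 8, S = E(K, T) = 6; 1 ⊕ 6 = 7.
C3: T = 9, S = E(K, T) = 7; 2 ⊕ 7 = 5.
C4: T = 10, S = E(K, T) = 4; 5 ⊕ 4 = 1.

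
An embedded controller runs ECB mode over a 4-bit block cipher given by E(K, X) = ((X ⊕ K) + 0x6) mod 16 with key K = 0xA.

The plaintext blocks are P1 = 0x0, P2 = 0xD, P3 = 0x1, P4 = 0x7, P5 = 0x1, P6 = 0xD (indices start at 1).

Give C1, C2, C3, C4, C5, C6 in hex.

C1 = 0x0, C2 = 0xD, C3 = 0x1, C4 = 0x3, C5 = 0x1, C6 = 0xD

ECB encryption: C_i = E(K, P_i).
C1: E(K, 0x0) = 0x0.
C2: E(K, 0xD) = 0xD.
C3: E(K, 0x1) = 0x1.
C4: E(K, 0x7) = 0x3.
C5: E(K, 0x1) = 0x1.
C6: E(K, 0xD) = 0xD.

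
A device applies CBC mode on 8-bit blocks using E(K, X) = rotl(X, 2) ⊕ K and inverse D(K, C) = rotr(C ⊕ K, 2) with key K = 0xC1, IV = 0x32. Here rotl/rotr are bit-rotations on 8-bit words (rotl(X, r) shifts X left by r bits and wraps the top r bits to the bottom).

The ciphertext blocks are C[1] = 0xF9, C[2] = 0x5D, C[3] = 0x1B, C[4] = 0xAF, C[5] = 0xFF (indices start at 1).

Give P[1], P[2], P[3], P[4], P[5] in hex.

CBC decryption: P_i = D(K, C_i) ⊕ C_{i−1}, with C_{0} = IV.
P[1]: D(K, 0xF9) = 0x0E; 0x0E ⊕ 0x32 = 0x3C.
P[2]: D(K, 0x5D) = 0x27; 0x27 ⊕ 0xF9 = 0xDE.
P[3]: D(K, 0x1B) = 0xB6; 0xB6 ⊕ 0x5D = 0xEB.
P[4]: D(K, 0xAF) = 0x9B; 0x9B ⊕ 0x1B = 0x80.
P[5]: D(K, 0xFF) = 0x8F; 0x8F ⊕ 0xAF = 0x20.

P[1] = 0x3C, P[2] = 0xDE, P[3] = 0xEB, P[4] = 0x80, P[5] = 0x20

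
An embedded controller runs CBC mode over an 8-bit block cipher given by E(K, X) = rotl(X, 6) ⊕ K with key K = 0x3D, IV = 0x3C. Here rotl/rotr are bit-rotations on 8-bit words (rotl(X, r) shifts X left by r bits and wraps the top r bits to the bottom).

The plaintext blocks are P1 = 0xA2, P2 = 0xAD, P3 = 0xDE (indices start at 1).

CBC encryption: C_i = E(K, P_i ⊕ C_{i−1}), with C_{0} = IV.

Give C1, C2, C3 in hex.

C1 = 0x9A, C2 = 0xF0, C3 = 0xB6

C1: P1 ⊕ 0x3C = 0x9E; E(K, 0x9E) = 0x9A.
C2: P2 ⊕ 0x9A = 0x37; E(K, 0x37) = 0xF0.
C3: P3 ⊕ 0xF0 = 0x2E; E(K, 0x2E) = 0xB6.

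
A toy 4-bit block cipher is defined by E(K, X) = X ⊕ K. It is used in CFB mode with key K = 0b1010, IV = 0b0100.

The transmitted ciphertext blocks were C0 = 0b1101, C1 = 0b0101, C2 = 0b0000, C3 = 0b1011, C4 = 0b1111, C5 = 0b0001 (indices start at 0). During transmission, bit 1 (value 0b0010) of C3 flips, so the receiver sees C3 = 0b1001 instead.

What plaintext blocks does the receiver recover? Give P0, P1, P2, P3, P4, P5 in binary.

P0 = 0b0011, P1 = 0b0010, P2 = 0b1111, P3 = 0b0011, P4 = 0b1100, P5 = 0b0100

CFB decryption: P_i = C_i ⊕ E(K, C_{i−1}), with C_{−1} = IV.
Only C3 changed, to 0b1001. In CFB, a change in C_i flips the same bit in P_i and garbles P_{i+1}. Decrypting the received ciphertext:
P0: E(K, 0b0100) = 0b1110; 0b1101 ⊕ 0b1110 = 0b0011.
P1: E(K, 0b1101) = 0b0111; 0b0101 ⊕ 0b0111 = 0b0010.
P2: E(K, 0b0101) = 0b1111; 0b0000 ⊕ 0b1111 = 0b1111.
P3: E(K, 0b0000) = 0b1010; 0b1001 ⊕ 0b1010 = 0b0011.
P4: E(K, 0b1001) = 0b0011; 0b1111 ⊕ 0b0011 = 0b1100.
P5: E(K, 0b1111) = 0b0101; 0b0001 ⊕ 0b0101 = 0b0100.
Blocks that differ from the original plaintext: P3, P4.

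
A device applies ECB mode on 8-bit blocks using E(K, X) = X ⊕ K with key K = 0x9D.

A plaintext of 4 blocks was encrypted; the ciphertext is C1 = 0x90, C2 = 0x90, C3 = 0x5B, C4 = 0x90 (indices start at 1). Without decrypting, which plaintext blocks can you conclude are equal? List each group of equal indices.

P1 = P2 = P4

ECB encrypts each block independently with the same key, so equal ciphertext blocks imply equal plaintext blocks.
C1 = C2 = C4 = 0x90, so P1 = P2 = P4.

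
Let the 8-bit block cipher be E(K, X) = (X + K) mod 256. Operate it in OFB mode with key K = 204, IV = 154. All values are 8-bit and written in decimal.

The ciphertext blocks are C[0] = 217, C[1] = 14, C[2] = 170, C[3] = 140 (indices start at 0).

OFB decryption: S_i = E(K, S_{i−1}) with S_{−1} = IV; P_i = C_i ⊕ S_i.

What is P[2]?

P[0]: S = E(K, 154) = 102; 217 ⊕ 102 = 191.
P[1]: S = E(K, 102) = 50; 14 ⊕ 50 = 60.
P[2]: S = E(K, 50) = 254; 170 ⊕ 254 = 84.

P[2] = 84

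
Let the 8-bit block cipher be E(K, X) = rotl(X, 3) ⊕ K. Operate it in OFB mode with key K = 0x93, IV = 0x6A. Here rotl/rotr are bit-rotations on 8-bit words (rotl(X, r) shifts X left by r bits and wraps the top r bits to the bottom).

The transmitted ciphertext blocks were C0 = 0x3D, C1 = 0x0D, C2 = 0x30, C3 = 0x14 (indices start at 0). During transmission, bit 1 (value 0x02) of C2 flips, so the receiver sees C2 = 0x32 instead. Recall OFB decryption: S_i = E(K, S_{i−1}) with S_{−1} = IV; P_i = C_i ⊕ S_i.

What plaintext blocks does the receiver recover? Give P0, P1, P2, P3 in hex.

Only C2 changed, to 0x32. In OFB, a change in C_i flips the same bit in P_i only; the keystream is unaffected. Decrypting the received ciphertext:
P0: S = E(K, 0x6A) = 0xC0; 0x3D ⊕ 0xC0 = 0xFD.
P1: S = E(K, 0xC0) = 0x95; 0x0D ⊕ 0x95 = 0x98.
P2: S = E(K, 0x95) = 0x3F; 0x32 ⊕ 0x3F = 0x0D.
P3: S = E(K, 0x3F) = 0x6A; 0x14 ⊕ 0x6A = 0x7E.
Blocks that differ from the original plaintext: P2.

P0 = 0xFD, P1 = 0x98, P2 = 0x0D, P3 = 0x7E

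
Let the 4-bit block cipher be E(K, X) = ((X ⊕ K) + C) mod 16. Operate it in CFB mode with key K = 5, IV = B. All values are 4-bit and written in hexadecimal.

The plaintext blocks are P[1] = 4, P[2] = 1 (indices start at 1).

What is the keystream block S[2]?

7

CFB encryption: C_i = P_i ⊕ E(K, C_{i−1}), with C_{0} = IV.
C[1]: E(K, B) = A; 4 ⊕ A = E.
C[2]: E(K, E) = 7; 1 ⊕ 7 = 6.
So S[2] = 7.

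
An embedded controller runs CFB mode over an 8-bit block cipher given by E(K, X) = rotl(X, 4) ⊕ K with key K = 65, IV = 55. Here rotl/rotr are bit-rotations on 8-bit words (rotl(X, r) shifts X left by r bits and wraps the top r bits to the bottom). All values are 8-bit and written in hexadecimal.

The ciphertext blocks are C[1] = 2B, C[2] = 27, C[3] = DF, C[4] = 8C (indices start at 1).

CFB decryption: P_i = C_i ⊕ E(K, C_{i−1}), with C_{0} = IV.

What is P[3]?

P[3] = C8

P[3]: E(K, 27) = 17; DF ⊕ 17 = C8.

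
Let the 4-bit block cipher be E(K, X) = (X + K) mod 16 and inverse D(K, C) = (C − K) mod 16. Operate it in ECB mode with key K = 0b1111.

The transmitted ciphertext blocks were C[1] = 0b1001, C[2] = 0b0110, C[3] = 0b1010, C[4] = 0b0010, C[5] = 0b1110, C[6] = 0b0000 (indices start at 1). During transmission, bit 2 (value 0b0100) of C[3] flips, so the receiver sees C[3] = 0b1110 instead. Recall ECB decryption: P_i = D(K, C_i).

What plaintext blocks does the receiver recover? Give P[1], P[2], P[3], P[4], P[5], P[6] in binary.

Only C[3] changed, to 0b1110. In ECB, a change in C_i affects only P_i. Decrypting the received ciphertext:
P[1]: D(K, 0b1001) = 0b1010.
P[2]: D(K, 0b0110) = 0b0111.
P[3]: D(K, 0b1110) = 0b1111.
P[4]: D(K, 0b0010) = 0b0011.
P[5]: D(K, 0b1110) = 0b1111.
P[6]: D(K, 0b0000) = 0b0001.
Blocks that differ from the original plaintext: P[3].

P[1] = 0b1010, P[2] = 0b0111, P[3] = 0b1111, P[4] = 0b0011, P[5] = 0b1111, P[6] = 0b0001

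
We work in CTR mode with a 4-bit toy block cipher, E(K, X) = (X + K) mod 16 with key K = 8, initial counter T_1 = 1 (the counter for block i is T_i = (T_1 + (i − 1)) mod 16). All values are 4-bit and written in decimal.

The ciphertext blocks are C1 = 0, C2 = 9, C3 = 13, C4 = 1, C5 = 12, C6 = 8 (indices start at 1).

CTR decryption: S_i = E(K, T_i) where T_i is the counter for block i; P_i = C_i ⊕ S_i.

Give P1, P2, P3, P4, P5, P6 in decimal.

P1 = 9, P2 = 3, P3 = 6, P4 = 13, P5 = 1, P6 = 6

P1: T = 1, S = E(K, T) = 9; 0 ⊕ 9 = 9.
P2: T = 2, S = E(K, T) = 10; 9 ⊕ 10 = 3.
P3: T = 3, S = E(K, T) = 11; 13 ⊕ 11 = 6.
P4: T = 4, S = E(K, T) = 12; 1 ⊕ 12 = 13.
P5: T = 5, S = E(K, T) = 13; 12 ⊕ 13 = 1.
P6: T = 6, S = E(K, T) = 14; 8 ⊕ 14 = 6.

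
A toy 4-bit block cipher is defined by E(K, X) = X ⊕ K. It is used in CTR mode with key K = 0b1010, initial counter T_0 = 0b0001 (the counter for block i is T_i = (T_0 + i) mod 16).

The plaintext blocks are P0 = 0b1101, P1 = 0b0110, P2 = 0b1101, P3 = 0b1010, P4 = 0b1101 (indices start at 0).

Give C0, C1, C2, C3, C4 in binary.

C0 = 0b0110, C1 = 0b1110, C2 = 0b0100, C3 = 0b0100, C4 = 0b0010

CTR encryption: S_i = E(K, T_i) where T_i is the counter for block i; C_i = P_i ⊕ S_i.
C0: T = 0b0001, S = E(K, T) = 0b1011; 0b1101 ⊕ 0b1011 = 0b0110.
C1: T = 0b0010, S = E(K, T) = 0b1000; 0b0110 ⊕ 0b1000 = 0b1110.
C2: T = 0b0011, S = E(K, T) = 0b1001; 0b1101 ⊕ 0b1001 = 0b0100.
C3: T = 0b0100, S = E(K, T) = 0b1110; 0b1010 ⊕ 0b1110 = 0b0100.
C4: T = 0b0101, S = E(K, T) = 0b1111; 0b1101 ⊕ 0b1111 = 0b0010.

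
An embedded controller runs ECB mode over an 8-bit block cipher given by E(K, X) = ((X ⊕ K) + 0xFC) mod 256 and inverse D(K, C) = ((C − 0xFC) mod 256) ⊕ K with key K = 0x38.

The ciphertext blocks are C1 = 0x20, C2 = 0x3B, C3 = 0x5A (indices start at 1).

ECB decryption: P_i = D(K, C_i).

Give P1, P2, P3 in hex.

P1 = 0x1C, P2 = 0x07, P3 = 0x66

P1: D(K, 0x20) = 0x1C.
P2: D(K, 0x3B) = 0x07.
P3: D(K, 0x5A) = 0x66.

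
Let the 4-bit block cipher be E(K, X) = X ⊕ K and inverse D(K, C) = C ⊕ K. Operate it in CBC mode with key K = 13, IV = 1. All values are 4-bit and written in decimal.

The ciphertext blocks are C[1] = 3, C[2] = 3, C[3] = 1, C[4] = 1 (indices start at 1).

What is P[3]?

P[3] = 15

CBC decryption: P_i = D(K, C_i) ⊕ C_{i−1}, with C_{0} = IV.
P[3]: D(K, 1) = 12; 12 ⊕ 3 = 15.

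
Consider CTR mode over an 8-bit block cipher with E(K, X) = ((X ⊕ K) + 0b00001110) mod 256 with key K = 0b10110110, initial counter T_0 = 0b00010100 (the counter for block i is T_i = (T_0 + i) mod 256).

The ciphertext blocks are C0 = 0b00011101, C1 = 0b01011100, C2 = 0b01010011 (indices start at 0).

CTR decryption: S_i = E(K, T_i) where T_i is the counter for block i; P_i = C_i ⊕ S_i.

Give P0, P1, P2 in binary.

P0: T = 0b00010100, S = E(K, T) = 0b10110000; 0b00011101 ⊕ 0b10110000 = 0b10101101.
P1: T = 0b00010101, S = E(K, T) = 0b10110001; 0b01011100 ⊕ 0b10110001 = 0b11101101.
P2: T = 0b00010110, S = E(K, T) = 0b10101110; 0b01010011 ⊕ 0b10101110 = 0b11111101.

P0 = 0b10101101, P1 = 0b11101101, P2 = 0b11111101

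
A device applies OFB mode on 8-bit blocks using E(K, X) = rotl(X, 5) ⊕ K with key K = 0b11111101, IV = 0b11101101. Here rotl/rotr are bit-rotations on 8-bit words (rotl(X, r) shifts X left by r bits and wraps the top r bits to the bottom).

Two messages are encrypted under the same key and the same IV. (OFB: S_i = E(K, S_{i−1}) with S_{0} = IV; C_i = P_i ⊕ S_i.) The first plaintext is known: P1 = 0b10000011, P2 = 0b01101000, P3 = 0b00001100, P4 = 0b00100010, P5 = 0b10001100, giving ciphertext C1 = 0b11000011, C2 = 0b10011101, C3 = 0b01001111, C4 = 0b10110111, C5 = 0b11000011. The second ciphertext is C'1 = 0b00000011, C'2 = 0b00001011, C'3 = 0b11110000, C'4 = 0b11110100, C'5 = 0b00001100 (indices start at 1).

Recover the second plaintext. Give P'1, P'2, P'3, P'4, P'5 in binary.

P'1 = 0b01000011, P'2 = 0b11111110, P'3 = 0b10110011, P'4 = 0b01100001, P'5 = 0b01000011

In OFB with a reused IV, both messages share the same keystream S_i, so C_i ⊕ C'_i = P_i ⊕ P'_i and thus P'_i = P_i ⊕ C_i ⊕ C'_i.
P'1: 0b10000011 ⊕ 0b11000011 ⊕ 0b00000011 = 0b01000011.
P'2: 0b01101000 ⊕ 0b10011101 ⊕ 0b00001011 = 0b11111110.
P'3: 0b00001100 ⊕ 0b01001111 ⊕ 0b11110000 = 0b10110011.
P'4: 0b00100010 ⊕ 0b10110111 ⊕ 0b11110100 = 0b01100001.
P'5: 0b10001100 ⊕ 0b11000011 ⊕ 0b00001100 = 0b01000011.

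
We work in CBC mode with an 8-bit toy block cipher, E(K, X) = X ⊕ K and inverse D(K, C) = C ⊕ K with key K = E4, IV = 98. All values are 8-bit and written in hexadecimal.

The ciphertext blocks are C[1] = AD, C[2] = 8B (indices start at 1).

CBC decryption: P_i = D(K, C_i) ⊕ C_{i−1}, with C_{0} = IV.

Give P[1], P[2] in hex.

P[1]: D(K, AD) = 49; 49 ⊕ 98 = D1.
P[2]: D(K, 8B) = 6F; 6F ⊕ AD = C2.

P[1] = D1, P[2] = C2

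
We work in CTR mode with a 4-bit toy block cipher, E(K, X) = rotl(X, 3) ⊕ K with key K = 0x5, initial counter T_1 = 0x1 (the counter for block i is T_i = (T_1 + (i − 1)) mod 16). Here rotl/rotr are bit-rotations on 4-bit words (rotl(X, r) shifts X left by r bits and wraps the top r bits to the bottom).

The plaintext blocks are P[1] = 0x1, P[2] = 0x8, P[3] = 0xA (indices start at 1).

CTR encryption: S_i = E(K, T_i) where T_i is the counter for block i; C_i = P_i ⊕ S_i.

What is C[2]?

C[1]: T = 0x1, S = E(K, T) = 0xD; 0x1 ⊕ 0xD = 0xC.
C[2]: T = 0x2, S = E(K, T) = 0x4; 0x8 ⊕ 0x4 = 0xC.

C[2] = 0xC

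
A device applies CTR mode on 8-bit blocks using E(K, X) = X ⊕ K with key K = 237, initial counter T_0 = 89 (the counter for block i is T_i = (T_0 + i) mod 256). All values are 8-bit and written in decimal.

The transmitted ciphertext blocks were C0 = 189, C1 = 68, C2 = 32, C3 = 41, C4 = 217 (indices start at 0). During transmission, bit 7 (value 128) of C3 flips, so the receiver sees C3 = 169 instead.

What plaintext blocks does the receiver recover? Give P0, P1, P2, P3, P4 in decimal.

P0 = 9, P1 = 243, P2 = 150, P3 = 24, P4 = 105

CTR decryption: S_i = E(K, T_i) where T_i is the counter for block i; P_i = C_i ⊕ S_i.
Only C3 changed, to 169. In CTR, a change in C_i flips the same bit in P_i only; the keystream is unaffected. Decrypting the received ciphertext:
P0: T = 89, S = E(K, T) = 180; 189 ⊕ 180 = 9.
P1: T = 90, S = E(K, T) = 183; 68 ⊕ 183 = 243.
P2: T = 91, S = E(K, T) = 182; 32 ⊕ 182 = 150.
P3: T = 92, S = E(K, T) = 177; 169 ⊕ 177 = 24.
P4: T = 93, S = E(K, T) = 176; 217 ⊕ 176 = 105.
Blocks that differ from the original plaintext: P3.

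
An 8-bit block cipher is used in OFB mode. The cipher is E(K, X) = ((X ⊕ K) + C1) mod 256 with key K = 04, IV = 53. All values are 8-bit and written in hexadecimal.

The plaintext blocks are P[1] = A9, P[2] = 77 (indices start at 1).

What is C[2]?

OFB encryption: S_i = E(K, S_{i−1}) with S_{0} = IV; C_i = P_i ⊕ S_i.
C[1]: S = E(K, 53) = 18; A9 ⊕ 18 = B1.
C[2]: S = E(K, 18) = DD; 77 ⊕ DD = AA.

C[2] = AA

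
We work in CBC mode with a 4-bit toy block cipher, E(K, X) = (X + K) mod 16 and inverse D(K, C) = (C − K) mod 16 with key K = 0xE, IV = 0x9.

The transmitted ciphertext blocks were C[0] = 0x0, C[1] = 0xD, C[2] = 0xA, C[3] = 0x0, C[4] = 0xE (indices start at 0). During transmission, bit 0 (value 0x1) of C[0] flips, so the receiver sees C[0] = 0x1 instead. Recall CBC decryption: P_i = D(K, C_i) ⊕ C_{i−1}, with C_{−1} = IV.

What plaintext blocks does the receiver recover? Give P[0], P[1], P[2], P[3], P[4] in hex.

Only C[0] changed, to 0x1. In CBC, a change in C_i garbles P_i and flips the same bit in P_{i+1}. Decrypting the received ciphertext:
P[0]: D(K, 0x1) = 0x3; 0x3 ⊕ 0x9 = 0xA.
P[1]: D(K, 0xD) = 0xF; 0xF ⊕ 0x1 = 0xE.
P[2]: D(K, 0xA) = 0xC; 0xC ⊕ 0xD = 0x1.
P[3]: D(K, 0x0) = 0x2; 0x2 ⊕ 0xA = 0x8.
P[4]: D(K, 0xE) = 0x0; 0x0 ⊕ 0x0 = 0x0.
Blocks that differ from the original plaintext: P[0], P[1].

P[0] = 0xA, P[1] = 0xE, P[2] = 0x1, P[3] = 0x8, P[4] = 0x0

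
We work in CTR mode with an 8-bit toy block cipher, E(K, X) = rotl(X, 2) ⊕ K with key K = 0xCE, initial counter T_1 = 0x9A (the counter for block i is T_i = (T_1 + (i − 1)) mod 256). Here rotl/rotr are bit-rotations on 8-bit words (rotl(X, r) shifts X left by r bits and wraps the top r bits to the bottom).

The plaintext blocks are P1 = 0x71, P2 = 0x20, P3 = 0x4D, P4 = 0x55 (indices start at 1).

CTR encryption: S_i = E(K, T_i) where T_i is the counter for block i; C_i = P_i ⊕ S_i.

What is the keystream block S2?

0xA0

C1: T = 0x9A, S = E(K, T) = 0xA4; 0x71 ⊕ 0xA4 = 0xD5.
C2: T = 0x9B, S = E(K, T) = 0xA0; 0x20 ⊕ 0xA0 = 0x80.
So S2 = 0xA0.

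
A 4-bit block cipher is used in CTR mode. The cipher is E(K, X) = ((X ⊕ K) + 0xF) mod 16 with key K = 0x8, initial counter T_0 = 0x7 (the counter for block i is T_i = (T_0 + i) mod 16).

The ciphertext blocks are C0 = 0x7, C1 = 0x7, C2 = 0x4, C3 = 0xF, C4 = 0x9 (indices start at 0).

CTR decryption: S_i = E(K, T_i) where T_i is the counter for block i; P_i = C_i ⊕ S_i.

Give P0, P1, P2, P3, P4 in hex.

P0 = 0x9, P1 = 0x8, P2 = 0x4, P3 = 0xE, P4 = 0xB

P0: T = 0x7, S = E(K, T) = 0xE; 0x7 ⊕ 0xE = 0x9.
P1: T = 0x8, S = E(K, T) = 0xF; 0x7 ⊕ 0xF = 0x8.
P2: T = 0x9, S = E(K, T) = 0x0; 0x4 ⊕ 0x0 = 0x4.
P3: T = 0xA, S = E(K, T) = 0x1; 0xF ⊕ 0x1 = 0xE.
P4: T = 0xB, S = E(K, T) = 0x2; 0x9 ⊕ 0x2 = 0xB.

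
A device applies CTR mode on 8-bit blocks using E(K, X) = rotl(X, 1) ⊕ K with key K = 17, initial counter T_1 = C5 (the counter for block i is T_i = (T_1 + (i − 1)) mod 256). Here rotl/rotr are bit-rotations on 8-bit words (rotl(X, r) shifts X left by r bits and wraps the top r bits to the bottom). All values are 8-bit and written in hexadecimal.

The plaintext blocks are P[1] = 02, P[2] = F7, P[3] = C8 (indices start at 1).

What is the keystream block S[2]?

CTR encryption: S_i = E(K, T_i) where T_i is the counter for block i; C_i = P_i ⊕ S_i.
C[1]: T = C5, S = E(K, T) = 9C; 02 ⊕ 9C = 9E.
C[2]: T = C6, S = E(K, T) = 9A; F7 ⊕ 9A = 6D.
So S[2] = 9A.

9A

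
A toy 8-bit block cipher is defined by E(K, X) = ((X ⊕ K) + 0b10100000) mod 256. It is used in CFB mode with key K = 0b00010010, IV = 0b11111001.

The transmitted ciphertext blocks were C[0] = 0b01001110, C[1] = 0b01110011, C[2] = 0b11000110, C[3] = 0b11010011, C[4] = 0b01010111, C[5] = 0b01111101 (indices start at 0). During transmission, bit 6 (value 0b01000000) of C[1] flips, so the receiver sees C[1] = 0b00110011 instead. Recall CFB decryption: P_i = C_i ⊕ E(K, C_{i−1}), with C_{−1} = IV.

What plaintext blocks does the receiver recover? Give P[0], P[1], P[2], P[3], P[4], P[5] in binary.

P[0] = 0b11000101, P[1] = 0b11001111, P[2] = 0b00000111, P[3] = 0b10100111, P[4] = 0b00110110, P[5] = 0b10011000

Only C[1] changed, to 0b00110011. In CFB, a change in C_i flips the same bit in P_i and garbles P_{i+1}. Decrypting the received ciphertext:
P[0]: E(K, 0b11111001) = 0b10001011; 0b01001110 ⊕ 0b10001011 = 0b11000101.
P[1]: E(K, 0b01001110) = 0b11111100; 0b00110011 ⊕ 0b11111100 = 0b11001111.
P[2]: E(K, 0b00110011) = 0b11000001; 0b11000110 ⊕ 0b11000001 = 0b00000111.
P[3]: E(K, 0b11000110) = 0b01110100; 0b11010011 ⊕ 0b01110100 = 0b10100111.
P[4]: E(K, 0b11010011) = 0b01100001; 0b01010111 ⊕ 0b01100001 = 0b00110110.
P[5]: E(K, 0b01010111) = 0b11100101; 0b01111101 ⊕ 0b11100101 = 0b10011000.
Blocks that differ from the original plaintext: P[1], P[2].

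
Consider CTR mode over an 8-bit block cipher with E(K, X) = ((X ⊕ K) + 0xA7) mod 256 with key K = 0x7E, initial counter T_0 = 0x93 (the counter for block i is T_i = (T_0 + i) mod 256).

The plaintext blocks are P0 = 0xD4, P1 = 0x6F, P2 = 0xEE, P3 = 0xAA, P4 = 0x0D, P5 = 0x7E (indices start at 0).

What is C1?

CTR encryption: S_i = E(K, T_i) where T_i is the counter for block i; C_i = P_i ⊕ S_i.
C0: T = 0x93, S = E(K, T) = 0x94; 0xD4 ⊕ 0x94 = 0x40.
C1: T = 0x94, S = E(K, T) = 0x91; 0x6F ⊕ 0x91 = 0xFE.

C1 = 0xFE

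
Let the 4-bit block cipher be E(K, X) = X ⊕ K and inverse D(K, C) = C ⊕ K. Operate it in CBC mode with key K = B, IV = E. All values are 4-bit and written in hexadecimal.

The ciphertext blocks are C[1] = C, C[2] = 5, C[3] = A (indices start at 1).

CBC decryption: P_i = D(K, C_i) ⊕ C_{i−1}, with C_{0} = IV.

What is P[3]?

P[3]: D(K, A) = 1; 1 ⊕ 5 = 4.

P[3] = 4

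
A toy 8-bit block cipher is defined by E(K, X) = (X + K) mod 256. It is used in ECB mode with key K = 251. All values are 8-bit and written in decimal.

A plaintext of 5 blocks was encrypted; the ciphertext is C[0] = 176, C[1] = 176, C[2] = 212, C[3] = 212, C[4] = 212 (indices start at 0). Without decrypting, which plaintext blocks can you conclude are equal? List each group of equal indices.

P[0] = P[1]; P[2] = P[3] = P[4]

ECB encrypts each block independently with the same key, so equal ciphertext blocks imply equal plaintext blocks.
C[0] = C[1] = 176, so P[0] = P[1].
C[2] = C[3] = C[4] = 212, so P[2] = P[3] = P[4].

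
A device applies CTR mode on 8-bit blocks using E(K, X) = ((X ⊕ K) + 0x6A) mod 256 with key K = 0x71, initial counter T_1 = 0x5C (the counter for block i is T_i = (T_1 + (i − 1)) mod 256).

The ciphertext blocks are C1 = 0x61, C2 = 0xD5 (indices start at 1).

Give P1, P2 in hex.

CTR decryption: S_i = E(K, T_i) where T_i is the counter for block i; P_i = C_i ⊕ S_i.
P1: T = 0x5C, S = E(K, T) = 0x97; 0x61 ⊕ 0x97 = 0xF6.
P2: T = 0x5D, S = E(K, T) = 0x96; 0xD5 ⊕ 0x96 = 0x43.

P1 = 0xF6, P2 = 0x43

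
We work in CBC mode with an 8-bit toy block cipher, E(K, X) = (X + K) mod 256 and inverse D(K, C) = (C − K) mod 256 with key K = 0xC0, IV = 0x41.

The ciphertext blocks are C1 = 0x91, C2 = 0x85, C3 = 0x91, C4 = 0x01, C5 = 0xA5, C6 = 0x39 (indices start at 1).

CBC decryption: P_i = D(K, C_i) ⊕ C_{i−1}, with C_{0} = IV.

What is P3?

P3 = 0x54

P3: D(K, 0x91) = 0xD1; 0xD1 ⊕ 0x85 = 0x54.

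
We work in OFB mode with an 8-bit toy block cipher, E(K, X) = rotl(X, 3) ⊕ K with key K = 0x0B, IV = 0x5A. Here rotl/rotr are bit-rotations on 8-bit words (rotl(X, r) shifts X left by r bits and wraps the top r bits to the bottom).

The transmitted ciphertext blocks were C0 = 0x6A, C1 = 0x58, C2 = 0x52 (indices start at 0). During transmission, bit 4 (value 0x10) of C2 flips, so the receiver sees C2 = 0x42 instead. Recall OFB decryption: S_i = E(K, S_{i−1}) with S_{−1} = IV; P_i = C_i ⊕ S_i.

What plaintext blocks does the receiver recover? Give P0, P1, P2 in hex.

P0 = 0xB3, P1 = 0x9D, P2 = 0x67

Only C2 changed, to 0x42. In OFB, a change in C_i flips the same bit in P_i only; the keystream is unaffected. Decrypting the received ciphertext:
P0: S = E(K, 0x5A) = 0xD9; 0x6A ⊕ 0xD9 = 0xB3.
P1: S = E(K, 0xD9) = 0xC5; 0x58 ⊕ 0xC5 = 0x9D.
P2: S = E(K, 0xC5) = 0x25; 0x42 ⊕ 0x25 = 0x67.
Blocks that differ from the original plaintext: P2.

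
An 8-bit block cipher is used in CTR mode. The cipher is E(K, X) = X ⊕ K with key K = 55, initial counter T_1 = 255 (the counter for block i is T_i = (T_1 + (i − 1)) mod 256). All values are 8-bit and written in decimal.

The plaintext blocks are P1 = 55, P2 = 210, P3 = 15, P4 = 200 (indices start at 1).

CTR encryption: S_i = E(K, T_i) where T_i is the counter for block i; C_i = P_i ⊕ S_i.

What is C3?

C3 = 57

C1: T = 255, S = E(K, T) = 200; 55 ⊕ 200 = 255.
C2: T = 0, S = E(K, T) = 55; 210 ⊕ 55 = 229.
C3: T = 1, S = E(K, T) = 54; 15 ⊕ 54 = 57.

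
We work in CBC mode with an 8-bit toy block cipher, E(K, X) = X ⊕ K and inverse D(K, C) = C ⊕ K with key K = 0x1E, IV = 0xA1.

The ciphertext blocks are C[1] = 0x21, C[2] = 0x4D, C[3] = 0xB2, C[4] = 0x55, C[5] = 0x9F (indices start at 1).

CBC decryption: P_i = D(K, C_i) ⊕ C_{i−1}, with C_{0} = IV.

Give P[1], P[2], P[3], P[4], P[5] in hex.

P[1] = 0x9E, P[2] = 0x72, P[3] = 0xE1, P[4] = 0xF9, P[5] = 0xD4

P[1]: D(K, 0x21) = 0x3F; 0x3F ⊕ 0xA1 = 0x9E.
P[2]: D(K, 0x4D) = 0x53; 0x53 ⊕ 0x21 = 0x72.
P[3]: D(K, 0xB2) = 0xAC; 0xAC ⊕ 0x4D = 0xE1.
P[4]: D(K, 0x55) = 0x4B; 0x4B ⊕ 0xB2 = 0xF9.
P[5]: D(K, 0x9F) = 0x81; 0x81 ⊕ 0x55 = 0xD4.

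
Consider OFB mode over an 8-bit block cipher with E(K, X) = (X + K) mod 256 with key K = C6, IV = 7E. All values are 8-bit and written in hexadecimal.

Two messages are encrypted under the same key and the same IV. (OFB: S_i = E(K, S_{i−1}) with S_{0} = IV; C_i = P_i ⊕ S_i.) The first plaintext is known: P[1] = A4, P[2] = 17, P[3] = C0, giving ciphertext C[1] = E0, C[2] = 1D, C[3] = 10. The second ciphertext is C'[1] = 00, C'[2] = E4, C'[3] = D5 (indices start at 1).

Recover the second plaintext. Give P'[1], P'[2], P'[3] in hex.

P'[1] = 44, P'[2] = EE, P'[3] = 05

In OFB with a reused IV, both messages share the same keystream S_i, so C_i ⊕ C'_i = P_i ⊕ P'_i and thus P'_i = P_i ⊕ C_i ⊕ C'_i.
P'[1]: A4 ⊕ E0 ⊕ 00 = 44.
P'[2]: 17 ⊕ 1D ⊕ E4 = EE.
P'[3]: C0 ⊕ 10 ⊕ D5 = 05.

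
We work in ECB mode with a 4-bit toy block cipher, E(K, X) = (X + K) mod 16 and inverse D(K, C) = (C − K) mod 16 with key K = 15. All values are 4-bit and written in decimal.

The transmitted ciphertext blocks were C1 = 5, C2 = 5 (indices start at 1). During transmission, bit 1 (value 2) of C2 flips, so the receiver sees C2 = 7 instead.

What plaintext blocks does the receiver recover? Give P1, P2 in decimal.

ECB decryption: P_i = D(K, C_i).
Only C2 changed, to 7. In ECB, a change in C_i affects only P_i. Decrypting the received ciphertext:
P1: D(K, 5) = 6.
P2: D(K, 7) = 8.
Blocks that differ from the original plaintext: P2.

P1 = 6, P2 = 8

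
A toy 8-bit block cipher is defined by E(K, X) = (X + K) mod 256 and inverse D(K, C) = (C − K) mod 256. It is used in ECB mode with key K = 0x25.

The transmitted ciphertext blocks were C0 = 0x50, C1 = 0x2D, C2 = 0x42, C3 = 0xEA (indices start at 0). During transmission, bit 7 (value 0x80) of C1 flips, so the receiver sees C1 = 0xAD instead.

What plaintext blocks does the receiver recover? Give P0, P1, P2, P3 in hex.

P0 = 0x2B, P1 = 0x88, P2 = 0x1D, P3 = 0xC5

ECB decryption: P_i = D(K, C_i).
Only C1 changed, to 0xAD. In ECB, a change in C_i affects only P_i. Decrypting the received ciphertext:
P0: D(K, 0x50) = 0x2B.
P1: D(K, 0xAD) = 0x88.
P2: D(K, 0x42) = 0x1D.
P3: D(K, 0xEA) = 0xC5.
Blocks that differ from the original plaintext: P1.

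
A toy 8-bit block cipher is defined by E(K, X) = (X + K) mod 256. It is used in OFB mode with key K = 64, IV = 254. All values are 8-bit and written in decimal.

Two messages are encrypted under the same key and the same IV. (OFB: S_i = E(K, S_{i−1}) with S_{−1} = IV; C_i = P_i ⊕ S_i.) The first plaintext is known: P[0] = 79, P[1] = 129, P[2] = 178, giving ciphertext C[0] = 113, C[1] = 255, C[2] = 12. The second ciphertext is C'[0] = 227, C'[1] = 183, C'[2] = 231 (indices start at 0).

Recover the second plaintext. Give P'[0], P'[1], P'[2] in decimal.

In OFB with a reused IV, both messages share the same keystream S_i, so C_i ⊕ C'_i = P_i ⊕ P'_i and thus P'_i = P_i ⊕ C_i ⊕ C'_i.
P'[0]: 79 ⊕ 113 ⊕ 227 = 221.
P'[1]: 129 ⊕ 255 ⊕ 183 = 201.
P'[2]: 178 ⊕ 12 ⊕ 231 = 89.

P'[0] = 221, P'[1] = 201, P'[2] = 89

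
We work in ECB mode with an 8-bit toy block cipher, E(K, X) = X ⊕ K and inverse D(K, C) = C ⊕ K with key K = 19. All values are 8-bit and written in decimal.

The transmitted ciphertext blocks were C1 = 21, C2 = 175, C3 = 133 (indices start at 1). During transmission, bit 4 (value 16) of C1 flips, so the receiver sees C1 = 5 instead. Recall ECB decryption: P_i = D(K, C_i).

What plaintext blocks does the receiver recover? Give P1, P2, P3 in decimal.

P1 = 22, P2 = 188, P3 = 150

Only C1 changed, to 5. In ECB, a change in C_i affects only P_i. Decrypting the received ciphertext:
P1: D(K, 5) = 22.
P2: D(K, 175) = 188.
P3: D(K, 133) = 150.
Blocks that differ from the original plaintext: P1.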